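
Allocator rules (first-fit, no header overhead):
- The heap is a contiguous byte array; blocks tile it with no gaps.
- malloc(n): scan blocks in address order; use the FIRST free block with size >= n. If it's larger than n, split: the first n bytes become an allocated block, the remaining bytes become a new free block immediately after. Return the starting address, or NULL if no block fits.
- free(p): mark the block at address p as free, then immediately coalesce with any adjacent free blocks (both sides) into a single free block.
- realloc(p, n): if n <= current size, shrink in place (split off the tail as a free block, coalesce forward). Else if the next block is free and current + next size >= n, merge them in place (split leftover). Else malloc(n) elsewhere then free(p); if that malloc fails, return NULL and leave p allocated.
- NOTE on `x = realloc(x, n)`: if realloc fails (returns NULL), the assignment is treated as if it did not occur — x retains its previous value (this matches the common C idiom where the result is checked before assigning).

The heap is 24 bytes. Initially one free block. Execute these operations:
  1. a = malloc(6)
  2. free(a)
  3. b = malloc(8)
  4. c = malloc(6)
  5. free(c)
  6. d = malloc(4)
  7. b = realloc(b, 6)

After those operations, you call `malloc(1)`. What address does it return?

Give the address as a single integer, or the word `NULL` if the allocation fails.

Op 1: a = malloc(6) -> a = 0; heap: [0-5 ALLOC][6-23 FREE]
Op 2: free(a) -> (freed a); heap: [0-23 FREE]
Op 3: b = malloc(8) -> b = 0; heap: [0-7 ALLOC][8-23 FREE]
Op 4: c = malloc(6) -> c = 8; heap: [0-7 ALLOC][8-13 ALLOC][14-23 FREE]
Op 5: free(c) -> (freed c); heap: [0-7 ALLOC][8-23 FREE]
Op 6: d = malloc(4) -> d = 8; heap: [0-7 ALLOC][8-11 ALLOC][12-23 FREE]
Op 7: b = realloc(b, 6) -> b = 0; heap: [0-5 ALLOC][6-7 FREE][8-11 ALLOC][12-23 FREE]
malloc(1): first-fit scan over [0-5 ALLOC][6-7 FREE][8-11 ALLOC][12-23 FREE] -> 6

Answer: 6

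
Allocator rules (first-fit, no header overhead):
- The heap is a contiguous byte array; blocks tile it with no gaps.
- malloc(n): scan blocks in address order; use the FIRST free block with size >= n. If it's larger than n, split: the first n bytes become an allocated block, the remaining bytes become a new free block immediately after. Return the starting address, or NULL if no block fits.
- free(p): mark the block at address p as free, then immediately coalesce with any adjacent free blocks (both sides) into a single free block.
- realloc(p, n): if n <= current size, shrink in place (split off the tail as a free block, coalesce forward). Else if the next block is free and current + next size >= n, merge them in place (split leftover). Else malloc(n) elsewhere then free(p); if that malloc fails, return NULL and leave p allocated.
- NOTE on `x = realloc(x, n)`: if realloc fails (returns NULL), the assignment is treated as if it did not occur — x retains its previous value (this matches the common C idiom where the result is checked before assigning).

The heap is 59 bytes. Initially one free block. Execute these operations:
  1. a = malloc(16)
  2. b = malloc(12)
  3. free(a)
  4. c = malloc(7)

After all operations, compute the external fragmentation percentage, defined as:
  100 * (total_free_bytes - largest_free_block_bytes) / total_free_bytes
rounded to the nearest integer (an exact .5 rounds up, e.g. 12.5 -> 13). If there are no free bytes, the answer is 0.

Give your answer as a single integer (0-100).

Op 1: a = malloc(16) -> a = 0; heap: [0-15 ALLOC][16-58 FREE]
Op 2: b = malloc(12) -> b = 16; heap: [0-15 ALLOC][16-27 ALLOC][28-58 FREE]
Op 3: free(a) -> (freed a); heap: [0-15 FREE][16-27 ALLOC][28-58 FREE]
Op 4: c = malloc(7) -> c = 0; heap: [0-6 ALLOC][7-15 FREE][16-27 ALLOC][28-58 FREE]
Free blocks: [9 31] total_free=40 largest=31 -> 100*(40-31)/40 = 900/40 = 22.5 -> rounds to 23

Answer: 23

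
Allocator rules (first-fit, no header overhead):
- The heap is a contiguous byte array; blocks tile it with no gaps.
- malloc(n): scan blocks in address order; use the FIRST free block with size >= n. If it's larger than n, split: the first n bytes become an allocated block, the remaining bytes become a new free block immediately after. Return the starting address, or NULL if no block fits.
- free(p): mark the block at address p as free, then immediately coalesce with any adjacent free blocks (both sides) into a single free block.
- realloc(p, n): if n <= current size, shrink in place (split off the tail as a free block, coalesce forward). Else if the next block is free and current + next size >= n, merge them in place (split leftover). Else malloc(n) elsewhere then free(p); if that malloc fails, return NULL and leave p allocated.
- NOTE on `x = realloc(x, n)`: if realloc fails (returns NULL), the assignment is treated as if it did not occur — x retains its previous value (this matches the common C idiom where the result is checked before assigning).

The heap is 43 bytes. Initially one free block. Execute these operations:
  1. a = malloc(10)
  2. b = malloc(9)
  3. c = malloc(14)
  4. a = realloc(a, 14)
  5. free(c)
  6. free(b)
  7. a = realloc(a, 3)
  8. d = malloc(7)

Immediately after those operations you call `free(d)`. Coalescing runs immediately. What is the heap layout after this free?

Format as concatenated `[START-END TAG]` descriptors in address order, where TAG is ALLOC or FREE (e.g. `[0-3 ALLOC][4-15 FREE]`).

Op 1: a = malloc(10) -> a = 0; heap: [0-9 ALLOC][10-42 FREE]
Op 2: b = malloc(9) -> b = 10; heap: [0-9 ALLOC][10-18 ALLOC][19-42 FREE]
Op 3: c = malloc(14) -> c = 19; heap: [0-9 ALLOC][10-18 ALLOC][19-32 ALLOC][33-42 FREE]
Op 4: a = realloc(a, 14) -> NULL (a unchanged); heap: [0-9 ALLOC][10-18 ALLOC][19-32 ALLOC][33-42 FREE]
Op 5: free(c) -> (freed c); heap: [0-9 ALLOC][10-18 ALLOC][19-42 FREE]
Op 6: free(b) -> (freed b); heap: [0-9 ALLOC][10-42 FREE]
Op 7: a = realloc(a, 3) -> a = 0; heap: [0-2 ALLOC][3-42 FREE]
Op 8: d = malloc(7) -> d = 3; heap: [0-2 ALLOC][3-9 ALLOC][10-42 FREE]
free(d): d = 3 -> block [3-9 ALLOC]; mark free, coalesce with adjacent free neighbors -> [0-2 ALLOC][3-42 FREE]

Answer: [0-2 ALLOC][3-42 FREE]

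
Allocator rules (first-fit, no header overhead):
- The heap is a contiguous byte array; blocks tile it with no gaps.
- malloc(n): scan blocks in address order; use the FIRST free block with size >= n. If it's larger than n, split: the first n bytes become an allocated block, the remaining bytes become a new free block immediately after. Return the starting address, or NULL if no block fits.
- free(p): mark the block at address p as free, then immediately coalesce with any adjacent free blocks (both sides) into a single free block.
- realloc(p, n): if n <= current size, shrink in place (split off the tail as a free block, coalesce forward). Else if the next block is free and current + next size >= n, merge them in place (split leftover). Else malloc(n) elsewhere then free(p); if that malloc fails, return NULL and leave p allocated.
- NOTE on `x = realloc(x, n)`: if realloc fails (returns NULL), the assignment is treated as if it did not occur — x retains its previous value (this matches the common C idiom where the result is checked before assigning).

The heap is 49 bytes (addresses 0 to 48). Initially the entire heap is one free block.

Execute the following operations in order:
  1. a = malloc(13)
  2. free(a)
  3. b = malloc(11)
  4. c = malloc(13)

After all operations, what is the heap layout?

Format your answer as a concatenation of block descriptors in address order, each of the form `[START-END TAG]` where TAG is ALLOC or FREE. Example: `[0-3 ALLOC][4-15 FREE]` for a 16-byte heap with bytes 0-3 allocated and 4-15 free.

Op 1: a = malloc(13) -> a = 0; heap: [0-12 ALLOC][13-48 FREE]
Op 2: free(a) -> (freed a); heap: [0-48 FREE]
Op 3: b = malloc(11) -> b = 0; heap: [0-10 ALLOC][11-48 FREE]
Op 4: c = malloc(13) -> c = 11; heap: [0-10 ALLOC][11-23 ALLOC][24-48 FREE]

Answer: [0-10 ALLOC][11-23 ALLOC][24-48 FREE]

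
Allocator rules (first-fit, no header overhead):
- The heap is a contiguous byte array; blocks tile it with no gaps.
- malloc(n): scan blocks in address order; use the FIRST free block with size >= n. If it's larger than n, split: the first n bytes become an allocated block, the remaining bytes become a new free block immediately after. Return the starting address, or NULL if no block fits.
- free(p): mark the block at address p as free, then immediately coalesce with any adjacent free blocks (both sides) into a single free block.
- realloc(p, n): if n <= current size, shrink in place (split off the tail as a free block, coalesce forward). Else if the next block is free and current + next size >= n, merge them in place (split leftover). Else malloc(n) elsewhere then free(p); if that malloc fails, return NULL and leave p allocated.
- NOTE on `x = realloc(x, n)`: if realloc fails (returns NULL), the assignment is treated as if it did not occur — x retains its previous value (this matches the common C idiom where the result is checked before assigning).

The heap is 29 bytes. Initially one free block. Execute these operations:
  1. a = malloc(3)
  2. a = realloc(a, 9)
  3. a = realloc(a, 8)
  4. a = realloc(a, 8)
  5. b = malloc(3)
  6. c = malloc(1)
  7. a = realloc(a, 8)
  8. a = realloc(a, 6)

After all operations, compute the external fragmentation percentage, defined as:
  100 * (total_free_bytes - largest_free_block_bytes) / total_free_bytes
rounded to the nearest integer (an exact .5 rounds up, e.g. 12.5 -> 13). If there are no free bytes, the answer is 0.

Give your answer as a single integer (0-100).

Op 1: a = malloc(3) -> a = 0; heap: [0-2 ALLOC][3-28 FREE]
Op 2: a = realloc(a, 9) -> a = 0; heap: [0-8 ALLOC][9-28 FREE]
Op 3: a = realloc(a, 8) -> a = 0; heap: [0-7 ALLOC][8-28 FREE]
Op 4: a = realloc(a, 8) -> a = 0; heap: [0-7 ALLOC][8-28 FREE]
Op 5: b = malloc(3) -> b = 8; heap: [0-7 ALLOC][8-10 ALLOC][11-28 FREE]
Op 6: c = malloc(1) -> c = 11; heap: [0-7 ALLOC][8-10 ALLOC][11-11 ALLOC][12-28 FREE]
Op 7: a = realloc(a, 8) -> a = 0; heap: [0-7 ALLOC][8-10 ALLOC][11-11 ALLOC][12-28 FREE]
Op 8: a = realloc(a, 6) -> a = 0; heap: [0-5 ALLOC][6-7 FREE][8-10 ALLOC][11-11 ALLOC][12-28 FREE]
Free blocks: [2 17] total_free=19 largest=17 -> 100*(19-17)/19 = 200/19 ≈ 10.526 -> rounds to 11

Answer: 11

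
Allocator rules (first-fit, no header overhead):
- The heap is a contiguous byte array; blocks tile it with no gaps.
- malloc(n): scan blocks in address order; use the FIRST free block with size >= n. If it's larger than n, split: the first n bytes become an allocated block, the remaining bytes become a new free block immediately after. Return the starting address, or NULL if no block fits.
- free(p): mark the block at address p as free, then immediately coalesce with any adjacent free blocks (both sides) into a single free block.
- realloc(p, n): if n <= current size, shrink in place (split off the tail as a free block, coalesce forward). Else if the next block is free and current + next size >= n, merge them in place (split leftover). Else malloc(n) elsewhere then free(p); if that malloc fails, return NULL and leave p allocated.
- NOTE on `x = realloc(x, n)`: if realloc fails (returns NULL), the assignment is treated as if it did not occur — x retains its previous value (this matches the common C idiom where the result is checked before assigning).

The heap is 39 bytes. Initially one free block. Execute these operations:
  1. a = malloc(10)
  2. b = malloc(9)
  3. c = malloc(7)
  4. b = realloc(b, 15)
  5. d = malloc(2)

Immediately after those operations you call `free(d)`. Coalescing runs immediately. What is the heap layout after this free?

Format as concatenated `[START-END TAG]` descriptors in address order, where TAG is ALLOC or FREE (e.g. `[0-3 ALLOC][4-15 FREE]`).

Answer: [0-9 ALLOC][10-18 ALLOC][19-25 ALLOC][26-38 FREE]

Derivation:
Op 1: a = malloc(10) -> a = 0; heap: [0-9 ALLOC][10-38 FREE]
Op 2: b = malloc(9) -> b = 10; heap: [0-9 ALLOC][10-18 ALLOC][19-38 FREE]
Op 3: c = malloc(7) -> c = 19; heap: [0-9 ALLOC][10-18 ALLOC][19-25 ALLOC][26-38 FREE]
Op 4: b = realloc(b, 15) -> NULL (b unchanged); heap: [0-9 ALLOC][10-18 ALLOC][19-25 ALLOC][26-38 FREE]
Op 5: d = malloc(2) -> d = 26; heap: [0-9 ALLOC][10-18 ALLOC][19-25 ALLOC][26-27 ALLOC][28-38 FREE]
free(d): d = 26 -> block [26-27 ALLOC]; mark free, coalesce with adjacent free neighbors -> [0-9 ALLOC][10-18 ALLOC][19-25 ALLOC][26-38 FREE]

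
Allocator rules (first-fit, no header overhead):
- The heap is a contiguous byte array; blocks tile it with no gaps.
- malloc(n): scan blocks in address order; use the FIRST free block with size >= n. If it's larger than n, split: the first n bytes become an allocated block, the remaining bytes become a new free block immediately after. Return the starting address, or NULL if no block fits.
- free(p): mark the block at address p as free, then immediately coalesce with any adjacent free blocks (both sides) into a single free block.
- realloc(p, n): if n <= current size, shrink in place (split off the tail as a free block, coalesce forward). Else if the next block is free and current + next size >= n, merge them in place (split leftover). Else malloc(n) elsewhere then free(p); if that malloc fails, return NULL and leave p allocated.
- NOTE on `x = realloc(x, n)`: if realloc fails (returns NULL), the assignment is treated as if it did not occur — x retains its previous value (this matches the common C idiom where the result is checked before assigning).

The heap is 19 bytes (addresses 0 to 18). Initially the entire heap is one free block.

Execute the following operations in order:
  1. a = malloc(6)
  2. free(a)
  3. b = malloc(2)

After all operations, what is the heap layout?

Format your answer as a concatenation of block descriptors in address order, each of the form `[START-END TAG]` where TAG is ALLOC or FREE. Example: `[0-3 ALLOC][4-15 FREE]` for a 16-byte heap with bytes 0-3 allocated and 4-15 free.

Op 1: a = malloc(6) -> a = 0; heap: [0-5 ALLOC][6-18 FREE]
Op 2: free(a) -> (freed a); heap: [0-18 FREE]
Op 3: b = malloc(2) -> b = 0; heap: [0-1 ALLOC][2-18 FREE]

Answer: [0-1 ALLOC][2-18 FREE]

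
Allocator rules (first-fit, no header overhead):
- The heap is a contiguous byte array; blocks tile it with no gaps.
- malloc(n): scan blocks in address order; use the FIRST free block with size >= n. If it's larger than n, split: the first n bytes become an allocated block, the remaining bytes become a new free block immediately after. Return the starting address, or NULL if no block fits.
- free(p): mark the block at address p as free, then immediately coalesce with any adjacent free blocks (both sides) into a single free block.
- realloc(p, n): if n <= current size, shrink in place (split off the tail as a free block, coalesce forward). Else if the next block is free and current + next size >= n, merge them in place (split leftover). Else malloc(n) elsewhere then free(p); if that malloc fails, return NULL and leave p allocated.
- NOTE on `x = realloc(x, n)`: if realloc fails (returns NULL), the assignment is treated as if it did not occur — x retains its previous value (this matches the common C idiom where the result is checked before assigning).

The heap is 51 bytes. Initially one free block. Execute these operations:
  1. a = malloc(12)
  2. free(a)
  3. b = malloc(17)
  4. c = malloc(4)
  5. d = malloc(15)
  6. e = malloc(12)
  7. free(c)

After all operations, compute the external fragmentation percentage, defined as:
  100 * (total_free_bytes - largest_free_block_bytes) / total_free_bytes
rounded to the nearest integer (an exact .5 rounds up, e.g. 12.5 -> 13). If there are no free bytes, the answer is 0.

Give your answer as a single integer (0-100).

Op 1: a = malloc(12) -> a = 0; heap: [0-11 ALLOC][12-50 FREE]
Op 2: free(a) -> (freed a); heap: [0-50 FREE]
Op 3: b = malloc(17) -> b = 0; heap: [0-16 ALLOC][17-50 FREE]
Op 4: c = malloc(4) -> c = 17; heap: [0-16 ALLOC][17-20 ALLOC][21-50 FREE]
Op 5: d = malloc(15) -> d = 21; heap: [0-16 ALLOC][17-20 ALLOC][21-35 ALLOC][36-50 FREE]
Op 6: e = malloc(12) -> e = 36; heap: [0-16 ALLOC][17-20 ALLOC][21-35 ALLOC][36-47 ALLOC][48-50 FREE]
Op 7: free(c) -> (freed c); heap: [0-16 ALLOC][17-20 FREE][21-35 ALLOC][36-47 ALLOC][48-50 FREE]
Free blocks: [4 3] total_free=7 largest=4 -> 100*(7-4)/7 = 300/7 ≈ 42.857 -> rounds to 43

Answer: 43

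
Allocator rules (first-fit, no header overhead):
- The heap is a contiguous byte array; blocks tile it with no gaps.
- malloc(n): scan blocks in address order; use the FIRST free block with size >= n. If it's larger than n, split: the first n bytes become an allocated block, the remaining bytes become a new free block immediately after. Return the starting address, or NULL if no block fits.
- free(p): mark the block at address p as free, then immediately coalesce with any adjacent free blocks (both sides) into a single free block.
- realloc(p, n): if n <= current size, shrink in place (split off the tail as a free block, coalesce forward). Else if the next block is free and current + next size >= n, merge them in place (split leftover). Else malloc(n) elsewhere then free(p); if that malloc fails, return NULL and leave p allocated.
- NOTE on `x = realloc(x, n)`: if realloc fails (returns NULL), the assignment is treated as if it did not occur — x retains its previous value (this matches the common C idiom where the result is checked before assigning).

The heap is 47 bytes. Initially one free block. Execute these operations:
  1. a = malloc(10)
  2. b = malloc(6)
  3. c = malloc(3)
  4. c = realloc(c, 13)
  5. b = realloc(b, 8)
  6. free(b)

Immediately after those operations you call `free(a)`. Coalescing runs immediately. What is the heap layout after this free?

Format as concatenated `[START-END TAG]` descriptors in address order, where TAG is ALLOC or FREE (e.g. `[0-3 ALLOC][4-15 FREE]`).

Op 1: a = malloc(10) -> a = 0; heap: [0-9 ALLOC][10-46 FREE]
Op 2: b = malloc(6) -> b = 10; heap: [0-9 ALLOC][10-15 ALLOC][16-46 FREE]
Op 3: c = malloc(3) -> c = 16; heap: [0-9 ALLOC][10-15 ALLOC][16-18 ALLOC][19-46 FREE]
Op 4: c = realloc(c, 13) -> c = 16; heap: [0-9 ALLOC][10-15 ALLOC][16-28 ALLOC][29-46 FREE]
Op 5: b = realloc(b, 8) -> b = 29; heap: [0-9 ALLOC][10-15 FREE][16-28 ALLOC][29-36 ALLOC][37-46 FREE]
Op 6: free(b) -> (freed b); heap: [0-9 ALLOC][10-15 FREE][16-28 ALLOC][29-46 FREE]
free(a): a = 0 -> block [0-9 ALLOC]; mark free, coalesce with adjacent free neighbors -> [0-15 FREE][16-28 ALLOC][29-46 FREE]

Answer: [0-15 FREE][16-28 ALLOC][29-46 FREE]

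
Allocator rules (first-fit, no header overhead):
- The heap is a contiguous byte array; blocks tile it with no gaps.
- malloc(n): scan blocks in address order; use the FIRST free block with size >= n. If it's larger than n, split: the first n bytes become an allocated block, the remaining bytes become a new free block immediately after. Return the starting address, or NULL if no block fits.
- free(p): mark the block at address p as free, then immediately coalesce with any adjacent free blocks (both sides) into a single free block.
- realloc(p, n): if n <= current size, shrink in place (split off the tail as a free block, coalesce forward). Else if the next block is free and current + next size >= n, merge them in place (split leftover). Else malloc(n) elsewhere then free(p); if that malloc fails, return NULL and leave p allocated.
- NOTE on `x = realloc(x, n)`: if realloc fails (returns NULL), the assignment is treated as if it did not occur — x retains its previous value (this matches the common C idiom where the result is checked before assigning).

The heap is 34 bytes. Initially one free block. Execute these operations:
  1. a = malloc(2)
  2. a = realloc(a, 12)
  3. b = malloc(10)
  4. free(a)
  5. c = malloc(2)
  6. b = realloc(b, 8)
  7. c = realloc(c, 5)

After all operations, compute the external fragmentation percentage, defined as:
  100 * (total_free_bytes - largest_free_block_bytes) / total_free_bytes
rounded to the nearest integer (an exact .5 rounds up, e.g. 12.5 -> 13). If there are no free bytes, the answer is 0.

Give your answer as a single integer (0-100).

Op 1: a = malloc(2) -> a = 0; heap: [0-1 ALLOC][2-33 FREE]
Op 2: a = realloc(a, 12) -> a = 0; heap: [0-11 ALLOC][12-33 FREE]
Op 3: b = malloc(10) -> b = 12; heap: [0-11 ALLOC][12-21 ALLOC][22-33 FREE]
Op 4: free(a) -> (freed a); heap: [0-11 FREE][12-21 ALLOC][22-33 FREE]
Op 5: c = malloc(2) -> c = 0; heap: [0-1 ALLOC][2-11 FREE][12-21 ALLOC][22-33 FREE]
Op 6: b = realloc(b, 8) -> b = 12; heap: [0-1 ALLOC][2-11 FREE][12-19 ALLOC][20-33 FREE]
Op 7: c = realloc(c, 5) -> c = 0; heap: [0-4 ALLOC][5-11 FREE][12-19 ALLOC][20-33 FREE]
Free blocks: [7 14] total_free=21 largest=14 -> 100*(21-14)/21 = 700/21 ≈ 33.333 -> rounds to 33

Answer: 33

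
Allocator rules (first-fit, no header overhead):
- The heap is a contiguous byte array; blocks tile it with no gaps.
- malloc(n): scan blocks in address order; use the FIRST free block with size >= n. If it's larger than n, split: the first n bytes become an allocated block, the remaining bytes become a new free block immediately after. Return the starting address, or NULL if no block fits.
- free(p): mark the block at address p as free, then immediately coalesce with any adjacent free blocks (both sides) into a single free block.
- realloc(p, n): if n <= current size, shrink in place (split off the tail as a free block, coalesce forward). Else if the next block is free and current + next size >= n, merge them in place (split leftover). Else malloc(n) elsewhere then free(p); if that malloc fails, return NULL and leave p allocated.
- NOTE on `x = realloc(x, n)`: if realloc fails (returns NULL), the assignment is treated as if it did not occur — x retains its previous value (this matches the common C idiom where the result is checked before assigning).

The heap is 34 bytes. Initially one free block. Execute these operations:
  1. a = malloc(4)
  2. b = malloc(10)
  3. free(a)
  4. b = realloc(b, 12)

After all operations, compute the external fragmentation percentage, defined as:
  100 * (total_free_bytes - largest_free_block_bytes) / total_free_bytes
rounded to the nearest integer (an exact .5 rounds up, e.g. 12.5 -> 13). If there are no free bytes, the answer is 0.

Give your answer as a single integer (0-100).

Answer: 18

Derivation:
Op 1: a = malloc(4) -> a = 0; heap: [0-3 ALLOC][4-33 FREE]
Op 2: b = malloc(10) -> b = 4; heap: [0-3 ALLOC][4-13 ALLOC][14-33 FREE]
Op 3: free(a) -> (freed a); heap: [0-3 FREE][4-13 ALLOC][14-33 FREE]
Op 4: b = realloc(b, 12) -> b = 4; heap: [0-3 FREE][4-15 ALLOC][16-33 FREE]
Free blocks: [4 18] total_free=22 largest=18 -> 100*(22-18)/22 = 400/22 ≈ 18.182 -> rounds to 18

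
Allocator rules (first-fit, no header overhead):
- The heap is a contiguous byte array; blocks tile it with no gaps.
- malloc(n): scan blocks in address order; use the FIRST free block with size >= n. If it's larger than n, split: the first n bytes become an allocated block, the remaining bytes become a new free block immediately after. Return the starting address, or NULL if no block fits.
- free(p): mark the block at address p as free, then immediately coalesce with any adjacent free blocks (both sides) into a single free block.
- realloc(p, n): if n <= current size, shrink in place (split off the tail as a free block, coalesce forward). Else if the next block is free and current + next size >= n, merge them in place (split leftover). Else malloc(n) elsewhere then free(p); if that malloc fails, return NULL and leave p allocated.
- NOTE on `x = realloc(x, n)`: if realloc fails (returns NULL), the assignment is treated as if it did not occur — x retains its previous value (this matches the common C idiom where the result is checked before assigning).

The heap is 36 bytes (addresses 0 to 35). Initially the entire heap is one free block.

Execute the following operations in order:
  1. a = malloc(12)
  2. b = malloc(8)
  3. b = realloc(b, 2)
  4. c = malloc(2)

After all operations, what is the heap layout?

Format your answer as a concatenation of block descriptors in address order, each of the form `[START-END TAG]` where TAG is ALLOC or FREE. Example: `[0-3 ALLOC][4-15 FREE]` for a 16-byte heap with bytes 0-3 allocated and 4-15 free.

Answer: [0-11 ALLOC][12-13 ALLOC][14-15 ALLOC][16-35 FREE]

Derivation:
Op 1: a = malloc(12) -> a = 0; heap: [0-11 ALLOC][12-35 FREE]
Op 2: b = malloc(8) -> b = 12; heap: [0-11 ALLOC][12-19 ALLOC][20-35 FREE]
Op 3: b = realloc(b, 2) -> b = 12; heap: [0-11 ALLOC][12-13 ALLOC][14-35 FREE]
Op 4: c = malloc(2) -> c = 14; heap: [0-11 ALLOC][12-13 ALLOC][14-15 ALLOC][16-35 FREE]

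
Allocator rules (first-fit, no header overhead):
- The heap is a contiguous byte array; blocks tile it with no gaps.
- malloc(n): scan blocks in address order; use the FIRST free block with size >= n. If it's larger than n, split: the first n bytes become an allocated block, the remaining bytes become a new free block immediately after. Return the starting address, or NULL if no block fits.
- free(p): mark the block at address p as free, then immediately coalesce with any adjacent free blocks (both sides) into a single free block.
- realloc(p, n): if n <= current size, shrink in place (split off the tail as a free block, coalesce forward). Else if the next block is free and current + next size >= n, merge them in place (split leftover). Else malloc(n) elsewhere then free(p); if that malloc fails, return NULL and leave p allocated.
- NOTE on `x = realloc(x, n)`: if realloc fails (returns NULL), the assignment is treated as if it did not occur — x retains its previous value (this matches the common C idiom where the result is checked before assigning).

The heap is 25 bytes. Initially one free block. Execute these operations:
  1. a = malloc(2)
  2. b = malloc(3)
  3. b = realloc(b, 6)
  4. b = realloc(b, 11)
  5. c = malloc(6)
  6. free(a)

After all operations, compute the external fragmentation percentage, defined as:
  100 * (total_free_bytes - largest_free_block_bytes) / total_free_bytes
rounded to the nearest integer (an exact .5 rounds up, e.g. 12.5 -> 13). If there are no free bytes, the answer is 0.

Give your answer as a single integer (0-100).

Op 1: a = malloc(2) -> a = 0; heap: [0-1 ALLOC][2-24 FREE]
Op 2: b = malloc(3) -> b = 2; heap: [0-1 ALLOC][2-4 ALLOC][5-24 FREE]
Op 3: b = realloc(b, 6) -> b = 2; heap: [0-1 ALLOC][2-7 ALLOC][8-24 FREE]
Op 4: b = realloc(b, 11) -> b = 2; heap: [0-1 ALLOC][2-12 ALLOC][13-24 FREE]
Op 5: c = malloc(6) -> c = 13; heap: [0-1 ALLOC][2-12 ALLOC][13-18 ALLOC][19-24 FREE]
Op 6: free(a) -> (freed a); heap: [0-1 FREE][2-12 ALLOC][13-18 ALLOC][19-24 FREE]
Free blocks: [2 6] total_free=8 largest=6 -> 100*(8-6)/8 = 200/8 = 25

Answer: 25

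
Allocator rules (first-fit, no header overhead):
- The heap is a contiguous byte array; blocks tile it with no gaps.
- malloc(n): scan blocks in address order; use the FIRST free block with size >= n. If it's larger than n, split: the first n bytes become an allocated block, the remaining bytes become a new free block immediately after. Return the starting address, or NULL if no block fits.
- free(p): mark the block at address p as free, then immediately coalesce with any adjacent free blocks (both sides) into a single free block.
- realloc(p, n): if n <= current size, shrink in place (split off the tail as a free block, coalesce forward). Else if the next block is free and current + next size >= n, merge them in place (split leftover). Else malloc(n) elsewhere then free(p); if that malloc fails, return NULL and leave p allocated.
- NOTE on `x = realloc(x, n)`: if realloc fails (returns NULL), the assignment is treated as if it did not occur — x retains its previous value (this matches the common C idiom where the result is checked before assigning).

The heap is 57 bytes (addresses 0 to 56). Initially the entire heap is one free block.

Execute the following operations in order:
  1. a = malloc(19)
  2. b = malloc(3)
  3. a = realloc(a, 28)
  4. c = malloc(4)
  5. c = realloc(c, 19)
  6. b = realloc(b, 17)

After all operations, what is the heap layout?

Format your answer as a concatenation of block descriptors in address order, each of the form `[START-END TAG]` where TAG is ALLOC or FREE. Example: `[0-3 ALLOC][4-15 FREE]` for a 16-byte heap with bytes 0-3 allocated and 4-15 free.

Op 1: a = malloc(19) -> a = 0; heap: [0-18 ALLOC][19-56 FREE]
Op 2: b = malloc(3) -> b = 19; heap: [0-18 ALLOC][19-21 ALLOC][22-56 FREE]
Op 3: a = realloc(a, 28) -> a = 22; heap: [0-18 FREE][19-21 ALLOC][22-49 ALLOC][50-56 FREE]
Op 4: c = malloc(4) -> c = 0; heap: [0-3 ALLOC][4-18 FREE][19-21 ALLOC][22-49 ALLOC][50-56 FREE]
Op 5: c = realloc(c, 19) -> c = 0; heap: [0-18 ALLOC][19-21 ALLOC][22-49 ALLOC][50-56 FREE]
Op 6: b = realloc(b, 17) -> NULL (b unchanged); heap: [0-18 ALLOC][19-21 ALLOC][22-49 ALLOC][50-56 FREE]

Answer: [0-18 ALLOC][19-21 ALLOC][22-49 ALLOC][50-56 FREE]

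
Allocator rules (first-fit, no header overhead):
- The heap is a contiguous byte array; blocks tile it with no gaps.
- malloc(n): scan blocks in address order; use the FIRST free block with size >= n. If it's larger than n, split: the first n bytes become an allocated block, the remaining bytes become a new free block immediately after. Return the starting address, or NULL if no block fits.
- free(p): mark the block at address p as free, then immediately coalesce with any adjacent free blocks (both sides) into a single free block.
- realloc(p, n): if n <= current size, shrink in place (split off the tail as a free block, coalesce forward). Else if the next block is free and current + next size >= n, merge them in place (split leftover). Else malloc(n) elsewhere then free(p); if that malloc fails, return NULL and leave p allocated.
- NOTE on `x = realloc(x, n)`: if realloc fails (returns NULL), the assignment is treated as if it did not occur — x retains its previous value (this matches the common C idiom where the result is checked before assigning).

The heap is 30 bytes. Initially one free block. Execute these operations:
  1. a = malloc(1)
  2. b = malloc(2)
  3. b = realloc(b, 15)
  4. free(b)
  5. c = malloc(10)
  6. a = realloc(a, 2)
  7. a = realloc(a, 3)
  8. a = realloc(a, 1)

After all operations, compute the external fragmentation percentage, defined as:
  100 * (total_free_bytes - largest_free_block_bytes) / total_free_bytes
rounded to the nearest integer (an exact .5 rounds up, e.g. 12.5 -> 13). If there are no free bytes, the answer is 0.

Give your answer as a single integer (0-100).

Op 1: a = malloc(1) -> a = 0; heap: [0-0 ALLOC][1-29 FREE]
Op 2: b = malloc(2) -> b = 1; heap: [0-0 ALLOC][1-2 ALLOC][3-29 FREE]
Op 3: b = realloc(b, 15) -> b = 1; heap: [0-0 ALLOC][1-15 ALLOC][16-29 FREE]
Op 4: free(b) -> (freed b); heap: [0-0 ALLOC][1-29 FREE]
Op 5: c = malloc(10) -> c = 1; heap: [0-0 ALLOC][1-10 ALLOC][11-29 FREE]
Op 6: a = realloc(a, 2) -> a = 11; heap: [0-0 FREE][1-10 ALLOC][11-12 ALLOC][13-29 FREE]
Op 7: a = realloc(a, 3) -> a = 11; heap: [0-0 FREE][1-10 ALLOC][11-13 ALLOC][14-29 FREE]
Op 8: a = realloc(a, 1) -> a = 11; heap: [0-0 FREE][1-10 ALLOC][11-11 ALLOC][12-29 FREE]
Free blocks: [1 18] total_free=19 largest=18 -> 100*(19-18)/19 = 100/19 ≈ 5.263 -> rounds to 5

Answer: 5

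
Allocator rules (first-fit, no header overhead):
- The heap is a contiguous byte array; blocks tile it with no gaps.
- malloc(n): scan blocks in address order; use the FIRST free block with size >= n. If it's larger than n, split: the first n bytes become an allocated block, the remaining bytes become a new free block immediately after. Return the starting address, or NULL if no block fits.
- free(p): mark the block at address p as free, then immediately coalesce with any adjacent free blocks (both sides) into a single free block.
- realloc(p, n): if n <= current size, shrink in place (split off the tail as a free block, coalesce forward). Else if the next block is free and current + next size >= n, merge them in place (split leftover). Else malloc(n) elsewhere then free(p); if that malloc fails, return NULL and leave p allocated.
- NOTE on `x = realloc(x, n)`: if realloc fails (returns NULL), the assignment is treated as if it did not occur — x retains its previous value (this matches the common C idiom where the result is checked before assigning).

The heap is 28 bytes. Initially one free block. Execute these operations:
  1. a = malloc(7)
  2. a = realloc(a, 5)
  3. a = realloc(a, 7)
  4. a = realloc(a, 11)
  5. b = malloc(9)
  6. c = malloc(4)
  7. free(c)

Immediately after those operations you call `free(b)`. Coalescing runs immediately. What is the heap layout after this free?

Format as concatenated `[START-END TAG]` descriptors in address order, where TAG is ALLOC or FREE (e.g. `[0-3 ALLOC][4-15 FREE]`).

Op 1: a = malloc(7) -> a = 0; heap: [0-6 ALLOC][7-27 FREE]
Op 2: a = realloc(a, 5) -> a = 0; heap: [0-4 ALLOC][5-27 FREE]
Op 3: a = realloc(a, 7) -> a = 0; heap: [0-6 ALLOC][7-27 FREE]
Op 4: a = realloc(a, 11) -> a = 0; heap: [0-10 ALLOC][11-27 FREE]
Op 5: b = malloc(9) -> b = 11; heap: [0-10 ALLOC][11-19 ALLOC][20-27 FREE]
Op 6: c = malloc(4) -> c = 20; heap: [0-10 ALLOC][11-19 ALLOC][20-23 ALLOC][24-27 FREE]
Op 7: free(c) -> (freed c); heap: [0-10 ALLOC][11-19 ALLOC][20-27 FREE]
free(b): b = 11 -> block [11-19 ALLOC]; mark free, coalesce with adjacent free neighbors -> [0-10 ALLOC][11-27 FREE]

Answer: [0-10 ALLOC][11-27 FREE]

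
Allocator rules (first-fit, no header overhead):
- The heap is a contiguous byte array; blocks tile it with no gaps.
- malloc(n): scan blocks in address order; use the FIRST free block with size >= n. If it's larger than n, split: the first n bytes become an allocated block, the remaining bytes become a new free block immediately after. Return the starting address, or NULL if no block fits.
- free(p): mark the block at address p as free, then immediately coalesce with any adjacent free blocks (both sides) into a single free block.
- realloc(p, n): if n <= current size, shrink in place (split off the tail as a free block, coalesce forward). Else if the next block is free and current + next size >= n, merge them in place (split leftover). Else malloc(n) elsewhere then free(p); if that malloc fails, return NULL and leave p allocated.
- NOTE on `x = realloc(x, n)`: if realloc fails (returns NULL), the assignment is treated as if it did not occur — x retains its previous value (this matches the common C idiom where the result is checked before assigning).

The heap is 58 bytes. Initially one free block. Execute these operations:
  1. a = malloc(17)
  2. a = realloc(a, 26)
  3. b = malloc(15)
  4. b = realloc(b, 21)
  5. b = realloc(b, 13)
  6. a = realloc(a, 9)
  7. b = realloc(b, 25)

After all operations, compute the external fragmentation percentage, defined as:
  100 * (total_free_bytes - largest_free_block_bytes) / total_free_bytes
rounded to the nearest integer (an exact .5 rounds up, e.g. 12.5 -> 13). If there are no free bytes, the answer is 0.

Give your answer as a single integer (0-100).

Op 1: a = malloc(17) -> a = 0; heap: [0-16 ALLOC][17-57 FREE]
Op 2: a = realloc(a, 26) -> a = 0; heap: [0-25 ALLOC][26-57 FREE]
Op 3: b = malloc(15) -> b = 26; heap: [0-25 ALLOC][26-40 ALLOC][41-57 FREE]
Op 4: b = realloc(b, 21) -> b = 26; heap: [0-25 ALLOC][26-46 ALLOC][47-57 FREE]
Op 5: b = realloc(b, 13) -> b = 26; heap: [0-25 ALLOC][26-38 ALLOC][39-57 FREE]
Op 6: a = realloc(a, 9) -> a = 0; heap: [0-8 ALLOC][9-25 FREE][26-38 ALLOC][39-57 FREE]
Op 7: b = realloc(b, 25) -> b = 26; heap: [0-8 ALLOC][9-25 FREE][26-50 ALLOC][51-57 FREE]
Free blocks: [17 7] total_free=24 largest=17 -> 100*(24-17)/24 = 700/24 ≈ 29.167 -> rounds to 29

Answer: 29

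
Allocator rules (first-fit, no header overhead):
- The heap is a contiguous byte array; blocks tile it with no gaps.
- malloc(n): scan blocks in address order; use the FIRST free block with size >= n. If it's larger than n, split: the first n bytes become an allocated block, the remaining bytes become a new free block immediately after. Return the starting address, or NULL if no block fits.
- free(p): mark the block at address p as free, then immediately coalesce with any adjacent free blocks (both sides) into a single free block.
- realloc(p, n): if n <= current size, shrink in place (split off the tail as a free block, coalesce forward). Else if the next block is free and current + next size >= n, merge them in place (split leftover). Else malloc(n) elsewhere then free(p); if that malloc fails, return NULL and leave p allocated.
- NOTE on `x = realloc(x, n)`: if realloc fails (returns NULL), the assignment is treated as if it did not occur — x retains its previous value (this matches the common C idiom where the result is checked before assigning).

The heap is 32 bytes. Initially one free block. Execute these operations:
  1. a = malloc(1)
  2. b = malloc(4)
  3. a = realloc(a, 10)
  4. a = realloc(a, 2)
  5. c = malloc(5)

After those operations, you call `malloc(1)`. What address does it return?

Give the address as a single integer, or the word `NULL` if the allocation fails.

Op 1: a = malloc(1) -> a = 0; heap: [0-0 ALLOC][1-31 FREE]
Op 2: b = malloc(4) -> b = 1; heap: [0-0 ALLOC][1-4 ALLOC][5-31 FREE]
Op 3: a = realloc(a, 10) -> a = 5; heap: [0-0 FREE][1-4 ALLOC][5-14 ALLOC][15-31 FREE]
Op 4: a = realloc(a, 2) -> a = 5; heap: [0-0 FREE][1-4 ALLOC][5-6 ALLOC][7-31 FREE]
Op 5: c = malloc(5) -> c = 7; heap: [0-0 FREE][1-4 ALLOC][5-6 ALLOC][7-11 ALLOC][12-31 FREE]
malloc(1): first-fit scan over [0-0 FREE][1-4 ALLOC][5-6 ALLOC][7-11 ALLOC][12-31 FREE] -> 0

Answer: 0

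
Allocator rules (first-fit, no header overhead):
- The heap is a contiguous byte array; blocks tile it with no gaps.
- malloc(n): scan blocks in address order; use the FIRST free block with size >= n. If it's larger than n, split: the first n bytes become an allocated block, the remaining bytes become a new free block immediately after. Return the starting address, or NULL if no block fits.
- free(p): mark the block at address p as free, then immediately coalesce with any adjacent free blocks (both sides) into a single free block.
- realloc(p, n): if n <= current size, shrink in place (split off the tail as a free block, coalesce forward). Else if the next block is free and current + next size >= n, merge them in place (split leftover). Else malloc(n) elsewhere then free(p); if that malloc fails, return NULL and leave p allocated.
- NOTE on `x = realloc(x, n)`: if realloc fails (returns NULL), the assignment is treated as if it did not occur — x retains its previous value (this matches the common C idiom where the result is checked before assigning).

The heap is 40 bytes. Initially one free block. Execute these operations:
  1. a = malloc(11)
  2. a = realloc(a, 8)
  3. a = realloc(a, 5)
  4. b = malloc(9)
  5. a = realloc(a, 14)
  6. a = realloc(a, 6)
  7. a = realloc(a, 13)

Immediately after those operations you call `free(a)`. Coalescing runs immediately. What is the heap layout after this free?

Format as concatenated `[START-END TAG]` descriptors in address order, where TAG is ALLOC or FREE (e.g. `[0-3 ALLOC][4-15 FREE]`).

Op 1: a = malloc(11) -> a = 0; heap: [0-10 ALLOC][11-39 FREE]
Op 2: a = realloc(a, 8) -> a = 0; heap: [0-7 ALLOC][8-39 FREE]
Op 3: a = realloc(a, 5) -> a = 0; heap: [0-4 ALLOC][5-39 FREE]
Op 4: b = malloc(9) -> b = 5; heap: [0-4 ALLOC][5-13 ALLOC][14-39 FREE]
Op 5: a = realloc(a, 14) -> a = 14; heap: [0-4 FREE][5-13 ALLOC][14-27 ALLOC][28-39 FREE]
Op 6: a = realloc(a, 6) -> a = 14; heap: [0-4 FREE][5-13 ALLOC][14-19 ALLOC][20-39 FREE]
Op 7: a = realloc(a, 13) -> a = 14; heap: [0-4 FREE][5-13 ALLOC][14-26 ALLOC][27-39 FREE]
free(a): a = 14 -> block [14-26 ALLOC]; mark free, coalesce with adjacent free neighbors -> [0-4 FREE][5-13 ALLOC][14-39 FREE]

Answer: [0-4 FREE][5-13 ALLOC][14-39 FREE]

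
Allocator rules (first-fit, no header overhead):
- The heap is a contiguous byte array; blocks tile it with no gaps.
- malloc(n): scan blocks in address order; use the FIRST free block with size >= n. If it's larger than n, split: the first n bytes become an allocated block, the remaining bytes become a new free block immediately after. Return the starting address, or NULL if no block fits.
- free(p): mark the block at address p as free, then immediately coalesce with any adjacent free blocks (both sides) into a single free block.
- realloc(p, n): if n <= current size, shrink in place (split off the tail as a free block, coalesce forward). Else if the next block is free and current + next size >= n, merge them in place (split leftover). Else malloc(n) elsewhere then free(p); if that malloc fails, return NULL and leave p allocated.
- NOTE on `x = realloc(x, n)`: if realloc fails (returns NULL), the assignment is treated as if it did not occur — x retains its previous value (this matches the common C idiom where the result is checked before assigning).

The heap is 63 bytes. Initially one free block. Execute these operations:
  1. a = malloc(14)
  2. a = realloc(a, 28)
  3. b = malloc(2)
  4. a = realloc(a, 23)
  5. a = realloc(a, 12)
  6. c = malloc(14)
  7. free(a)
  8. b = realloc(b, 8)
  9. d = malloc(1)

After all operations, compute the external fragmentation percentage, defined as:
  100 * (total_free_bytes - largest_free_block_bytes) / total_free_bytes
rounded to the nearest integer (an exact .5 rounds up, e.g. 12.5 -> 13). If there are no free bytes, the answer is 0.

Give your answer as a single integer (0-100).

Answer: 33

Derivation:
Op 1: a = malloc(14) -> a = 0; heap: [0-13 ALLOC][14-62 FREE]
Op 2: a = realloc(a, 28) -> a = 0; heap: [0-27 ALLOC][28-62 FREE]
Op 3: b = malloc(2) -> b = 28; heap: [0-27 ALLOC][28-29 ALLOC][30-62 FREE]
Op 4: a = realloc(a, 23) -> a = 0; heap: [0-22 ALLOC][23-27 FREE][28-29 ALLOC][30-62 FREE]
Op 5: a = realloc(a, 12) -> a = 0; heap: [0-11 ALLOC][12-27 FREE][28-29 ALLOC][30-62 FREE]
Op 6: c = malloc(14) -> c = 12; heap: [0-11 ALLOC][12-25 ALLOC][26-27 FREE][28-29 ALLOC][30-62 FREE]
Op 7: free(a) -> (freed a); heap: [0-11 FREE][12-25 ALLOC][26-27 FREE][28-29 ALLOC][30-62 FREE]
Op 8: b = realloc(b, 8) -> b = 28; heap: [0-11 FREE][12-25 ALLOC][26-27 FREE][28-35 ALLOC][36-62 FREE]
Op 9: d = malloc(1) -> d = 0; heap: [0-0 ALLOC][1-11 FREE][12-25 ALLOC][26-27 FREE][28-35 ALLOC][36-62 FREE]
Free blocks: [11 2 27] total_free=40 largest=27 -> 100*(40-27)/40 = 1300/40 = 32.5 -> rounds to 33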